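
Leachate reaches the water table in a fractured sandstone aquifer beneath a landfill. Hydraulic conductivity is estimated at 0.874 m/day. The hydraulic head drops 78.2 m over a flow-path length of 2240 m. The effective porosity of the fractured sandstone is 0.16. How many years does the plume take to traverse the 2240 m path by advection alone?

Hydraulic gradient i = Δh / L = 78.2 / 2240 = 0.03491.
Darcy flux q = K · i = 0.8740 × 0.03491 = 0.03051 m/day.
Seepage velocity v = q / n_e = 0.03051 / 0.16 = 0.1907 m/day.
Travel time t = L / v = 2240 / 0.1907 = 11746 days = 32.16 years.

32.2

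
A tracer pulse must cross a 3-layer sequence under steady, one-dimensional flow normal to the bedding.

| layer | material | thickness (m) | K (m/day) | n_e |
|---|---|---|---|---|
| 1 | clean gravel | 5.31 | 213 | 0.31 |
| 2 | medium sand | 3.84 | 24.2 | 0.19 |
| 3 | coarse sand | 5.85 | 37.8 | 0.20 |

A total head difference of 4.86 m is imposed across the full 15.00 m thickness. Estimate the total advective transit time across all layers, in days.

0.247

With flow normal to the layers, continuity requires the same specific discharge q through every layer.
Σ(b_i/K_i) = 5.31/213 + 3.84/24.2 + 5.85/37.8 = 0.3384 d.
q = Δh / Σ(b_i/K_i) = 4.86 / 0.3384 = 14.36 m/day.
In each layer the seepage velocity is v_i = q/n_i, so the layer transit time is t_i = b_i·n_i / q:
  layer 1 (clean gravel): t_1 = 5.31 × 0.31 / 14.36 = 0.1146 d
  layer 2 (medium sand): t_2 = 3.84 × 0.19 / 14.36 = 0.05080 d
  layer 3 (coarse sand): t_3 = 5.85 × 0.20 / 14.36 = 0.08146 d
Total t = Σ t_i = 0.2469 days.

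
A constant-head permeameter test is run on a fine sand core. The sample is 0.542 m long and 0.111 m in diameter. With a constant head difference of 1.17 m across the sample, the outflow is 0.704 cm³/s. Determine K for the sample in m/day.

2.91

Cross-sectional area A = π·(d/2)² = π × (0.111/2)² = 0.009677 m².
Convert discharge: 0.704 cm³/s = 7.040e-07 m³/s.
Darcy's law rearranged: K = Q·L / (A·Δh) = 7.040e-07 × 0.542 / (0.009677 × 1.17) = 3.370e-05 m/s = 2.912 m/day.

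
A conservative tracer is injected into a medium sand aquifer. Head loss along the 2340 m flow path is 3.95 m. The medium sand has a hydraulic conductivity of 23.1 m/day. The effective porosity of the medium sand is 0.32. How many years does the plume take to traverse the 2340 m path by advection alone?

52.6

Hydraulic gradient i = Δh / L = 3.95 / 2340 = 0.001688.
Darcy flux q = K · i = 23.10 × 0.001688 = 0.03899 m/day.
Seepage velocity v = q / n_e = 0.03899 / 0.32 = 0.1219 m/day.
Travel time t = L / v = 2340 / 0.1219 = 19203 days = 52.58 years.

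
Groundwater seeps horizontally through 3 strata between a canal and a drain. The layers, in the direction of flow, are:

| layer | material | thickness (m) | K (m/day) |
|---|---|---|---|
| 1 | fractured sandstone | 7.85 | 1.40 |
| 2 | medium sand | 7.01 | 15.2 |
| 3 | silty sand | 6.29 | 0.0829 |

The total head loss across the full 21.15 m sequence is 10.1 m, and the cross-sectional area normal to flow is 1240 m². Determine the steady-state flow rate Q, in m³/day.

153

Flow is perpendicular to layering, so the layers act in series and the equivalent K is the thickness-weighted harmonic mean.
Total thickness L = 7.85 + 7.01 + 6.29 = 21.15 m.
Σ(b_i/K_i) = 7.85/1.40 + 7.01/15.2 + 6.29/0.0829 = 81.94 d.
K_eq = L / Σ(b_i/K_i) = 21.15 / 81.94 = 0.2581 m/day.
Q = K_eq · A · (Δh/L) = 0.2581 × 1240 × (10.1/21.15) = 152.8 m³/day.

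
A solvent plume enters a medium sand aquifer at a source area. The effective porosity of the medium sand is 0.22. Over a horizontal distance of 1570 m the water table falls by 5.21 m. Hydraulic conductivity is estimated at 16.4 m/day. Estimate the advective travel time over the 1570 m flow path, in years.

17.4

Hydraulic gradient i = Δh / L = 5.21 / 1570 = 0.003318.
Darcy flux q = K · i = 16.40 × 0.003318 = 0.05442 m/day.
Seepage velocity v = q / n_e = 0.05442 / 0.22 = 0.2474 m/day.
Travel time t = L / v = 1570 / 0.2474 = 6347 days = 17.38 years.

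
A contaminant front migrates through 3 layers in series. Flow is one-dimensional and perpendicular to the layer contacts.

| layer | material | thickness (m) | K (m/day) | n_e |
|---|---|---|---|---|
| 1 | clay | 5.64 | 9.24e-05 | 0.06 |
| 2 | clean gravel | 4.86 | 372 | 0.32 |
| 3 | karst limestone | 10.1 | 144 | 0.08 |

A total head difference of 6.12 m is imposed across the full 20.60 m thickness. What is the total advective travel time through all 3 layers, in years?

With flow normal to the layers, continuity requires the same specific discharge q through every layer.
Σ(b_i/K_i) = 5.64/9.24e-05 + 4.86/372 + 10.1/144 = 61039 d.
q = Δh / Σ(b_i/K_i) = 6.12 / 61039 = 0.0001003 m/day.
In each layer the seepage velocity is v_i = q/n_i, so the layer transit time is t_i = b_i·n_i / q:
  layer 1 (clay): t_1 = 5.64 × 0.06 / 0.0001003 = 3375 d
  layer 2 (clean gravel): t_2 = 4.86 × 0.32 / 0.0001003 = 15511 d
  layer 3 (karst limestone): t_3 = 10.1 × 0.08 / 0.0001003 = 8059 d
Total t = Σ t_i = 26945 days = 73.77 years.

73.8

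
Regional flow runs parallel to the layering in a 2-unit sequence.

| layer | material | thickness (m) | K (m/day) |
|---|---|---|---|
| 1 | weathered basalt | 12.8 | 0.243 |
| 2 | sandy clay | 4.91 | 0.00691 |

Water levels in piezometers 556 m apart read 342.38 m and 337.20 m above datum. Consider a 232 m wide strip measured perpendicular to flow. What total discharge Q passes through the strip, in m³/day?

6.80

Flow is parallel to layering, so each bed carries its own Darcy discharge and the transmissivities add.
Σ(K_i·b_i) = 0.243×12.8 + 0.00691×4.91 = 3.144 m²/day.
Hydraulic gradient i = (342.38 − 337.20) / 556 = 5.18 / 556 = 0.009317.
Q = Σ(K_i·b_i) · W · i = 3.144 × 232 × 0.009317 = 6.796 m³/day.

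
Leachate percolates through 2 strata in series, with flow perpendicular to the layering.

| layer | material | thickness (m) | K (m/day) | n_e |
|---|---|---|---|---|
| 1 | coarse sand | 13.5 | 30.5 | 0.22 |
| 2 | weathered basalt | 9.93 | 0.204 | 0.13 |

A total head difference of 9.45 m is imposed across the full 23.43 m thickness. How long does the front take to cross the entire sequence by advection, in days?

22.1

With flow normal to the layers, continuity requires the same specific discharge q through every layer.
Σ(b_i/K_i) = 13.5/30.5 + 9.93/0.204 = 49.12 d.
q = Δh / Σ(b_i/K_i) = 9.45 / 49.12 = 0.1924 m/day.
In each layer the seepage velocity is v_i = q/n_i, so the layer transit time is t_i = b_i·n_i / q:
  layer 1 (coarse sand): t_1 = 13.5 × 0.22 / 0.1924 = 15.44 d
  layer 2 (weathered basalt): t_2 = 9.93 × 0.13 / 0.1924 = 6.710 d
Total t = Σ t_i = 22.15 days.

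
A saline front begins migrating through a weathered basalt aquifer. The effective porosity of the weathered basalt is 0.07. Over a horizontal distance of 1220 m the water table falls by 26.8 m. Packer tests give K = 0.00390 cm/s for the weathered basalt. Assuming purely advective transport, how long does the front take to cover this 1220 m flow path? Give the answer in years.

3.16

Convert K: 0.00390 cm/s × 864 = 3.370 m/day.
Hydraulic gradient i = Δh / L = 26.8 / 1220 = 0.02197.
Darcy flux q = K · i = 3.370 × 0.02197 = 0.07402 m/day.
Seepage velocity v = q / n_e = 0.07402 / 0.07 = 1.057 m/day.
Travel time t = L / v = 1220 / 1.057 = 1154 days = 3.159 years.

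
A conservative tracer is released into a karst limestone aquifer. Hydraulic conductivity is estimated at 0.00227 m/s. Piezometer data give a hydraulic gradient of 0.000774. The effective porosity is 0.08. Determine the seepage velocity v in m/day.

Convert K: 0.00227 m/s × 86400 = 196.1 m/day.
Hydraulic gradient i = 0.000774.
Darcy flux q = K · i = 196.1 × 0.0007740 = 0.1518 m/day.
Seepage velocity v = q / n_e = 0.1518 / 0.08 = 1.898 m/day.

1.90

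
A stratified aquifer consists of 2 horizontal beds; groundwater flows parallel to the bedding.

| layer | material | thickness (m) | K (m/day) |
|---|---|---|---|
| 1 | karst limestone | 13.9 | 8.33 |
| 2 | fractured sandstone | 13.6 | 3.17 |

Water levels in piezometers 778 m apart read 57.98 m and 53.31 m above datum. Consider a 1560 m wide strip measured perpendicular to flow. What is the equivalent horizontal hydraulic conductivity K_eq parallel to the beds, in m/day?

Flow is parallel to layering, so each bed carries its own Darcy discharge and the transmissivities add.
Σ(K_i·b_i) = 8.33×13.9 + 3.17×13.6 = 158.9 m²/day.
Total thickness b = 27.50 m, so K_eq = Σ(K_i·b_i)/b = 5.778 m/day.

5.78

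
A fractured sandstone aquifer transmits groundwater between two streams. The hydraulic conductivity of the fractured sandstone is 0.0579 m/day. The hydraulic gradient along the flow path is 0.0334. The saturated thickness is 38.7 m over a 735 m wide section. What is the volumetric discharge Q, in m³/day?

55.0

Cross-sectional area A = 735 × 38.7 = 28445 m².
Hydraulic gradient i = 0.0334.
Darcy's law: Q = K · A · i = 0.05790 × 28445 × 0.03340 = 55.01 m³/day.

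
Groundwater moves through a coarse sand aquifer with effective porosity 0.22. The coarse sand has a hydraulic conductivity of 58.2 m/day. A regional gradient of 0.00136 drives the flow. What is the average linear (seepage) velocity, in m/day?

0.360

Hydraulic gradient i = 0.00136.
Darcy flux q = K · i = 58.20 × 0.001360 = 0.07915 m/day.
Seepage velocity v = q / n_e = 0.07915 / 0.22 = 0.3598 m/day.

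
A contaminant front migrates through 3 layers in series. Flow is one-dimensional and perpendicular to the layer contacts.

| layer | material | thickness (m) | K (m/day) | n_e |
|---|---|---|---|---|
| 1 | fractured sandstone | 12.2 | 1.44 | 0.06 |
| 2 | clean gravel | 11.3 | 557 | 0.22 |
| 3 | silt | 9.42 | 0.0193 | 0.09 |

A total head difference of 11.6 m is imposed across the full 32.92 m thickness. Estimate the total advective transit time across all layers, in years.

0.477

With flow normal to the layers, continuity requires the same specific discharge q through every layer.
Σ(b_i/K_i) = 12.2/1.44 + 11.3/557 + 9.42/0.0193 = 496.6 d.
q = Δh / Σ(b_i/K_i) = 11.6 / 496.6 = 0.02336 m/day.
In each layer the seepage velocity is v_i = q/n_i, so the layer transit time is t_i = b_i·n_i / q:
  layer 1 (fractured sandstone): t_1 = 12.2 × 0.06 / 0.02336 = 31.34 d
  layer 2 (clean gravel): t_2 = 11.3 × 0.22 / 0.02336 = 106.4 d
  layer 3 (silt): t_3 = 9.42 × 0.09 / 0.02336 = 36.29 d
Total t = Σ t_i = 174.0 days = 0.4765 years.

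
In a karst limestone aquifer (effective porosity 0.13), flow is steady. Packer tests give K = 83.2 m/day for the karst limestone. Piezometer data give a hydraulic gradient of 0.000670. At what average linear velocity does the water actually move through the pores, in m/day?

0.429

Hydraulic gradient i = 0.000670.
Darcy flux q = K · i = 83.20 × 0.0006700 = 0.05574 m/day.
Seepage velocity v = q / n_e = 0.05574 / 0.13 = 0.4288 m/day.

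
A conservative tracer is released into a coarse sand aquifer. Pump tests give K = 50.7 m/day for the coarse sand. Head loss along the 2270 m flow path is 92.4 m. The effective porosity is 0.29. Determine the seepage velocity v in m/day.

Hydraulic gradient i = Δh / L = 92.4 / 2270 = 0.04070.
Darcy flux q = K · i = 50.70 × 0.04070 = 2.064 m/day.
Seepage velocity v = q / n_e = 2.064 / 0.29 = 7.116 m/day.

7.12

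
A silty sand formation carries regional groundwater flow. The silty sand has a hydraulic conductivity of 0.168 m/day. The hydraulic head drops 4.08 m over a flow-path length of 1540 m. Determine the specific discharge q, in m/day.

Hydraulic gradient i = Δh / L = 4.08 / 1540 = 0.002649.
Specific discharge q = K · i = 0.1680 × 0.002649 = 0.0004451 m/day.

0.000445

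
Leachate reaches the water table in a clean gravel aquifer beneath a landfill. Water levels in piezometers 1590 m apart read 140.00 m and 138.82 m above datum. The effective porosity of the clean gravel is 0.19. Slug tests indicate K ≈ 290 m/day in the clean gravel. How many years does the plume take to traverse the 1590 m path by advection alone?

3.84

Hydraulic gradient i = (140.00 − 138.82) / 1590 = 1.18 / 1590 = 0.0007421.
Darcy flux q = K · i = 290.0 × 0.0007421 = 0.2152 m/day.
Seepage velocity v = q / n_e = 0.2152 / 0.19 = 1.133 m/day.
Travel time t = L / v = 1590 / 1.133 = 1404 days = 3.843 years.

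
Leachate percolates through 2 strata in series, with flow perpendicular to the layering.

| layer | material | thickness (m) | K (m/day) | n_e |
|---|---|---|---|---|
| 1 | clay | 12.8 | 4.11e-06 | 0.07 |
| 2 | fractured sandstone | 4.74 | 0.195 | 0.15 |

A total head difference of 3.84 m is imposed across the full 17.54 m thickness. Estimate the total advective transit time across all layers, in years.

With flow normal to the layers, continuity requires the same specific discharge q through every layer.
Σ(b_i/K_i) = 12.8/4.11e-06 + 4.74/0.195 = 3.114e+06 d.
q = Δh / Σ(b_i/K_i) = 3.84 / 3.114e+06 = 1.233e-06 m/day.
In each layer the seepage velocity is v_i = q/n_i, so the layer transit time is t_i = b_i·n_i / q:
  layer 1 (clay): t_1 = 12.8 × 0.07 / 1.233e-06 = 7.267e+05 d
  layer 2 (fractured sandstone): t_2 = 4.74 × 0.15 / 1.233e-06 = 5.766e+05 d
Total t = Σ t_i = 1.303e+06 days = 3568 years.

3570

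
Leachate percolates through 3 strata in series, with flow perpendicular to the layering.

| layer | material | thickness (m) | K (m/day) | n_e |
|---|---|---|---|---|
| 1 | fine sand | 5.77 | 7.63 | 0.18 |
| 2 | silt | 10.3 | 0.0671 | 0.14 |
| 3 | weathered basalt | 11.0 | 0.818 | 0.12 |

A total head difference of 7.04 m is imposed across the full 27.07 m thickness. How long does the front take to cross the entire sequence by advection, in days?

90.5

With flow normal to the layers, continuity requires the same specific discharge q through every layer.
Σ(b_i/K_i) = 5.77/7.63 + 10.3/0.0671 + 11.0/0.818 = 167.7 d.
q = Δh / Σ(b_i/K_i) = 7.04 / 167.7 = 0.04198 m/day.
In each layer the seepage velocity is v_i = q/n_i, so the layer transit time is t_i = b_i·n_i / q:
  layer 1 (fine sand): t_1 = 5.77 × 0.18 / 0.04198 = 24.74 d
  layer 2 (silt): t_2 = 10.3 × 0.14 / 0.04198 = 34.35 d
  layer 3 (weathered basalt): t_3 = 11.0 × 0.12 / 0.04198 = 31.44 d
Total t = Σ t_i = 90.54 days.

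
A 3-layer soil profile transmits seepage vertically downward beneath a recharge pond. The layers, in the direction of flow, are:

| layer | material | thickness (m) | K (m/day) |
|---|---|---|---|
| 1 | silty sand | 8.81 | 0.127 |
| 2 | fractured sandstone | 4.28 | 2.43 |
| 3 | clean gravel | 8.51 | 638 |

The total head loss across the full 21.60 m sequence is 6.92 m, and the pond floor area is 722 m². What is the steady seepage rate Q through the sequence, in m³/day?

70.2

Flow is perpendicular to layering, so the layers act in series and the equivalent K is the thickness-weighted harmonic mean.
Total thickness L = 8.81 + 4.28 + 8.51 = 21.60 m.
Σ(b_i/K_i) = 8.81/0.127 + 4.28/2.43 + 8.51/638 = 71.14 d.
K_eq = L / Σ(b_i/K_i) = 21.60 / 71.14 = 0.3036 m/day.
Q = K_eq · A · (Δh/L) = 0.3036 × 722 × (6.92/21.60) = 70.23 m³/day.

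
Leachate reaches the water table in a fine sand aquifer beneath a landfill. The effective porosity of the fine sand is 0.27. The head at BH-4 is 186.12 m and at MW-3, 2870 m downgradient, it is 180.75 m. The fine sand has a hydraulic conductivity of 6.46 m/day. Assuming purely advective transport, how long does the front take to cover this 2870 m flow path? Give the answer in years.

176

Hydraulic gradient i = (186.12 − 180.75) / 2870 = 5.37 / 2870 = 0.001871.
Darcy flux q = K · i = 6.460 × 0.001871 = 0.01209 m/day.
Seepage velocity v = q / n_e = 0.01209 / 0.27 = 0.04477 m/day.
Travel time t = L / v = 2870 / 0.04477 = 64109 days = 175.5 years.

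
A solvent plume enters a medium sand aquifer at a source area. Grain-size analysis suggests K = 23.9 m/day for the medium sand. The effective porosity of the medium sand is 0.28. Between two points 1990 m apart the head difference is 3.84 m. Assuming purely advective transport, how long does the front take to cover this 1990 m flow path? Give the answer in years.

Hydraulic gradient i = Δh / L = 3.84 / 1990 = 0.001930.
Darcy flux q = K · i = 23.90 × 0.001930 = 0.04612 m/day.
Seepage velocity v = q / n_e = 0.04612 / 0.28 = 0.1647 m/day.
Travel time t = L / v = 1990 / 0.1647 = 12082 days = 33.08 years.

33.1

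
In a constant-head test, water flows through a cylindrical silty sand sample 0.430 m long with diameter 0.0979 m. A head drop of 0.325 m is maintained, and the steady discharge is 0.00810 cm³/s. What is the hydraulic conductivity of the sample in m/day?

0.123

Cross-sectional area A = π·(d/2)² = π × (0.0979/2)² = 0.007528 m².
Convert discharge: 0.00810 cm³/s = 8.100e-09 m³/s.
Darcy's law rearranged: K = Q·L / (A·Δh) = 8.100e-09 × 0.430 / (0.007528 × 0.325) = 1.424e-06 m/s = 0.1230 m/day.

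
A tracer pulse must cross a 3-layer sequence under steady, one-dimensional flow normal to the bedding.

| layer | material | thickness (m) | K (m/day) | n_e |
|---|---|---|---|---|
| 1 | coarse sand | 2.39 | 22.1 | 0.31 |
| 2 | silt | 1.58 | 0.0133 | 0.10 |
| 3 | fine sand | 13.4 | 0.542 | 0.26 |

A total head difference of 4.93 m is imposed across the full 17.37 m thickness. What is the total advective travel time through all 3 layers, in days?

With flow normal to the layers, continuity requires the same specific discharge q through every layer.
Σ(b_i/K_i) = 2.39/22.1 + 1.58/0.0133 + 13.4/0.542 = 143.6 d.
q = Δh / Σ(b_i/K_i) = 4.93 / 143.6 = 0.03432 m/day.
In each layer the seepage velocity is v_i = q/n_i, so the layer transit time is t_i = b_i·n_i / q:
  layer 1 (coarse sand): t_1 = 2.39 × 0.31 / 0.03432 = 21.59 d
  layer 2 (silt): t_2 = 1.58 × 0.10 / 0.03432 = 4.603 d
  layer 3 (fine sand): t_3 = 13.4 × 0.26 / 0.03432 = 101.5 d
Total t = Σ t_i = 127.7 days.

128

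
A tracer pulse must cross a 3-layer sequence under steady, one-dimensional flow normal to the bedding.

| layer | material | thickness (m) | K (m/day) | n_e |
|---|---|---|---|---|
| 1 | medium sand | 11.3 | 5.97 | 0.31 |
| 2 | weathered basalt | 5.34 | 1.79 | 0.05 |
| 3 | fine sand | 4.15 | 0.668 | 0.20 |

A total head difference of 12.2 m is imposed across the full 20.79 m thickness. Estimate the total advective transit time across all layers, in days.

With flow normal to the layers, continuity requires the same specific discharge q through every layer.
Σ(b_i/K_i) = 11.3/5.97 + 5.34/1.79 + 4.15/0.668 = 11.09 d.
q = Δh / Σ(b_i/K_i) = 12.2 / 11.09 = 1.100 m/day.
In each layer the seepage velocity is v_i = q/n_i, so the layer transit time is t_i = b_i·n_i / q:
  layer 1 (medium sand): t_1 = 11.3 × 0.31 / 1.100 = 3.184 d
  layer 2 (weathered basalt): t_2 = 5.34 × 0.05 / 1.100 = 0.2427 d
  layer 3 (fine sand): t_3 = 4.15 × 0.20 / 1.100 = 0.7544 d
Total t = Σ t_i = 4.181 days.

4.18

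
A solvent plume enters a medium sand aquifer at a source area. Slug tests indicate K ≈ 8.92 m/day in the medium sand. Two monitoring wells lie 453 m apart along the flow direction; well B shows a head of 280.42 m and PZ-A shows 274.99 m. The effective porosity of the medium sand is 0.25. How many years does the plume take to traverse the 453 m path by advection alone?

Hydraulic gradient i = (280.42 − 274.99) / 453 = 5.43 / 453 = 0.01199.
Darcy flux q = K · i = 8.920 × 0.01199 = 0.1069 m/day.
Seepage velocity v = q / n_e = 0.1069 / 0.25 = 0.4277 m/day.
Travel time t = L / v = 453 / 0.4277 = 1059 days = 2.900 years.

2.90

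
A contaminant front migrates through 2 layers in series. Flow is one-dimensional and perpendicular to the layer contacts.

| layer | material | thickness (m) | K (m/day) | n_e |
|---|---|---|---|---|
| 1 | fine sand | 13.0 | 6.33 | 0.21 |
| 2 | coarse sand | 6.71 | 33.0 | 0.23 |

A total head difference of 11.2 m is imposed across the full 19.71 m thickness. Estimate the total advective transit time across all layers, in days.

0.861

With flow normal to the layers, continuity requires the same specific discharge q through every layer.
Σ(b_i/K_i) = 13.0/6.33 + 6.71/33.0 = 2.257 d.
q = Δh / Σ(b_i/K_i) = 11.2 / 2.257 = 4.962 m/day.
In each layer the seepage velocity is v_i = q/n_i, so the layer transit time is t_i = b_i·n_i / q:
  layer 1 (fine sand): t_1 = 13.0 × 0.21 / 4.962 = 0.5502 d
  layer 2 (coarse sand): t_2 = 6.71 × 0.23 / 4.962 = 0.3110 d
Total t = Σ t_i = 0.8612 days.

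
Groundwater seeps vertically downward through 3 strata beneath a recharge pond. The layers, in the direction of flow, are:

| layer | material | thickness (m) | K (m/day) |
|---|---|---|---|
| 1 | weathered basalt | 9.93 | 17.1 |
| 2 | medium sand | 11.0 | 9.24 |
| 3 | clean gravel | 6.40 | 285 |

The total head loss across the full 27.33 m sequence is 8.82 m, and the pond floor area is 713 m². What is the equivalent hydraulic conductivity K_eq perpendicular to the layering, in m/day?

15.2

Flow is perpendicular to layering, so the layers act in series and the equivalent K is the thickness-weighted harmonic mean.
Total thickness L = 9.93 + 11.0 + 6.40 = 27.33 m.
Σ(b_i/K_i) = 9.93/17.1 + 11.0/9.24 + 6.40/285 = 1.794 d.
K_eq = L / Σ(b_i/K_i) = 27.33 / 1.794 = 15.24 m/day.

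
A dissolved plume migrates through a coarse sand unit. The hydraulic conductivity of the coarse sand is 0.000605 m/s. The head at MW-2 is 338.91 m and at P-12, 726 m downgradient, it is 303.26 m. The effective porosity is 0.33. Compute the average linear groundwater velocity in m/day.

7.78

Convert K: 0.000605 m/s × 86400 = 52.27 m/day.
Hydraulic gradient i = (338.91 − 303.26) / 726 = 35.65 / 726 = 0.04910.
Darcy flux q = K · i = 52.27 × 0.04910 = 2.567 m/day.
Seepage velocity v = q / n_e = 2.567 / 0.33 = 7.778 m/day.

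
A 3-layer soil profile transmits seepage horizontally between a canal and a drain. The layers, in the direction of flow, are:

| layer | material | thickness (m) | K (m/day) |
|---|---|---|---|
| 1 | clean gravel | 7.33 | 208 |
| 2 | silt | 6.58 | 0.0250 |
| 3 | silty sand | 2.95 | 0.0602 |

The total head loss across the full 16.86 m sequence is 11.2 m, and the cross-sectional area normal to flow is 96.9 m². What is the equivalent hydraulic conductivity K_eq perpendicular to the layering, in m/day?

Flow is perpendicular to layering, so the layers act in series and the equivalent K is the thickness-weighted harmonic mean.
Total thickness L = 7.33 + 6.58 + 2.95 = 16.86 m.
Σ(b_i/K_i) = 7.33/208 + 6.58/0.0250 + 2.95/0.0602 = 312.2 d.
K_eq = L / Σ(b_i/K_i) = 16.86 / 312.2 = 0.05400 m/day.

0.0540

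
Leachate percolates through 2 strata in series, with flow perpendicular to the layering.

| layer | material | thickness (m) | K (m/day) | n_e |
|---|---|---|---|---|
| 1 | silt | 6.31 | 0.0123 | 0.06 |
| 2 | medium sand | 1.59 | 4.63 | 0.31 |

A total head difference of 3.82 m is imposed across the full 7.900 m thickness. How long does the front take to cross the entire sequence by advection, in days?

With flow normal to the layers, continuity requires the same specific discharge q through every layer.
Σ(b_i/K_i) = 6.31/0.0123 + 1.59/4.63 = 513.4 d.
q = Δh / Σ(b_i/K_i) = 3.82 / 513.4 = 0.007441 m/day.
In each layer the seepage velocity is v_i = q/n_i, so the layer transit time is t_i = b_i·n_i / q:
  layer 1 (silt): t_1 = 6.31 × 0.06 / 0.007441 = 50.88 d
  layer 2 (medium sand): t_2 = 1.59 × 0.31 / 0.007441 = 66.24 d
Total t = Σ t_i = 117.1 days.

117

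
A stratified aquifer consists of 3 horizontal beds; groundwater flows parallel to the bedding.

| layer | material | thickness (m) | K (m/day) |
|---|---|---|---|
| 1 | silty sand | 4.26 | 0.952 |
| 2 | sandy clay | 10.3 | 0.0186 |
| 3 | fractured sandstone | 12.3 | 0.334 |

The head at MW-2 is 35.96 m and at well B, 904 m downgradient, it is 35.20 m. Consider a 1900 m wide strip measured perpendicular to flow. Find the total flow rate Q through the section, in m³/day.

13.3

Flow is parallel to layering, so each bed carries its own Darcy discharge and the transmissivities add.
Σ(K_i·b_i) = 0.952×4.26 + 0.0186×10.3 + 0.334×12.3 = 8.355 m²/day.
Hydraulic gradient i = (35.96 − 35.20) / 904 = 0.76 / 904 = 0.0008407.
Q = Σ(K_i·b_i) · W · i = 8.355 × 1900 × 0.0008407 = 13.35 m³/day.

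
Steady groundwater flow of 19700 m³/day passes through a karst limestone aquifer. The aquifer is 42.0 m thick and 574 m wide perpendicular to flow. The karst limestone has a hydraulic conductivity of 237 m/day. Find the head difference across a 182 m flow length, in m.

0.628

Cross-sectional area A = 574 × 42.0 = 24108 m².
From Q = K·A·i, i = Q / (K·A) = 19700 / (237.0 × 24108) = 0.003448.
Head loss Δh = i · L = 0.003448 × 182 = 0.6275 m.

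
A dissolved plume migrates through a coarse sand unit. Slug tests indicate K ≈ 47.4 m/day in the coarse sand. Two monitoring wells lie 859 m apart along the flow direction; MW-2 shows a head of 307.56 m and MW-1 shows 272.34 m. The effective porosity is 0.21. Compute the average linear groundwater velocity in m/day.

Hydraulic gradient i = (307.56 − 272.34) / 859 = 35.22 / 859 = 0.04100.
Darcy flux q = K · i = 47.40 × 0.04100 = 1.943 m/day.
Seepage velocity v = q / n_e = 1.943 / 0.21 = 9.255 m/day.

9.25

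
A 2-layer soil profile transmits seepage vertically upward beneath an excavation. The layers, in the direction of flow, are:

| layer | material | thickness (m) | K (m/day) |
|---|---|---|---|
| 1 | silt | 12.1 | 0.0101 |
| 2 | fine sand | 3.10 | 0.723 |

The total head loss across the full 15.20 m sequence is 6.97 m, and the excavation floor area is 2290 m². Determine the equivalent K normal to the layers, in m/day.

Flow is perpendicular to layering, so the layers act in series and the equivalent K is the thickness-weighted harmonic mean.
Total thickness L = 12.1 + 3.10 = 15.20 m.
Σ(b_i/K_i) = 12.1/0.0101 + 3.10/0.723 = 1202 d.
K_eq = L / Σ(b_i/K_i) = 15.20 / 1202 = 0.01264 m/day.

0.0126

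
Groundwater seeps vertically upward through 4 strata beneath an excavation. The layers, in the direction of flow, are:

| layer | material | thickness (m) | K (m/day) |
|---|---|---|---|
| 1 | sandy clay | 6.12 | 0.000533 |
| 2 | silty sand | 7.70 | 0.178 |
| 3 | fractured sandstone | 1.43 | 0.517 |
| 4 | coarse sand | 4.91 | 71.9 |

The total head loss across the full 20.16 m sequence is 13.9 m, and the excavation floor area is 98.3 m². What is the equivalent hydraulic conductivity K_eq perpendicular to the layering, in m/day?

0.00175

Flow is perpendicular to layering, so the layers act in series and the equivalent K is the thickness-weighted harmonic mean.
Total thickness L = 6.12 + 7.70 + 1.43 + 4.91 = 20.16 m.
Σ(b_i/K_i) = 6.12/0.000533 + 7.70/0.178 + 1.43/0.517 + 4.91/71.9 = 11528 d.
K_eq = L / Σ(b_i/K_i) = 20.16 / 11528 = 0.001749 m/day.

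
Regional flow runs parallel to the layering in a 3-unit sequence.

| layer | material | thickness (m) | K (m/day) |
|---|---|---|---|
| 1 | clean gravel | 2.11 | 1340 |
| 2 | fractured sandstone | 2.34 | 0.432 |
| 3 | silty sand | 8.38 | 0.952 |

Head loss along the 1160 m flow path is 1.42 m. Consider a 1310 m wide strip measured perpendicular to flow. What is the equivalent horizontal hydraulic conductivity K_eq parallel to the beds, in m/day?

Flow is parallel to layering, so each bed carries its own Darcy discharge and the transmissivities add.
Σ(K_i·b_i) = 1340×2.11 + 0.432×2.34 + 0.952×8.38 = 2836 m²/day.
Total thickness b = 12.83 m, so K_eq = Σ(K_i·b_i)/b = 221.1 m/day.

221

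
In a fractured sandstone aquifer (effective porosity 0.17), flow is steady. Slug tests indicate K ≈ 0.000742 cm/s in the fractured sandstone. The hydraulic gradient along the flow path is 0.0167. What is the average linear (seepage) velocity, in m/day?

Convert K: 0.000742 cm/s × 864 = 0.6411 m/day.
Hydraulic gradient i = 0.0167.
Darcy flux q = K · i = 0.6411 × 0.01670 = 0.01071 m/day.
Seepage velocity v = q / n_e = 0.01071 / 0.17 = 0.06298 m/day.

0.0630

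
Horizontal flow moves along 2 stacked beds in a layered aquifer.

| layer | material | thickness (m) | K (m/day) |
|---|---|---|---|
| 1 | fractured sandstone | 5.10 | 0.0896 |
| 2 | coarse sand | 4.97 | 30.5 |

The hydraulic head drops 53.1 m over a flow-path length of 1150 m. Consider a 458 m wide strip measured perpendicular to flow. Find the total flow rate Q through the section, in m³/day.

3220

Flow is parallel to layering, so each bed carries its own Darcy discharge and the transmissivities add.
Σ(K_i·b_i) = 0.0896×5.10 + 30.5×4.97 = 152.0 m²/day.
Hydraulic gradient i = Δh / L = 53.1 / 1150 = 0.04617.
Q = Σ(K_i·b_i) · W · i = 152.0 × 458 × 0.04617 = 3215 m³/day.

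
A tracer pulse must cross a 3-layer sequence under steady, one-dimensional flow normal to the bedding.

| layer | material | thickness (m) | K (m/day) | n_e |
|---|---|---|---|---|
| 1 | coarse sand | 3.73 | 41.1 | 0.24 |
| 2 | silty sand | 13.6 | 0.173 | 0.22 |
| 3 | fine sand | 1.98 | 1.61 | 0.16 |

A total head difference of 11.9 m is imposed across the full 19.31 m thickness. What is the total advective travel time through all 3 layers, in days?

With flow normal to the layers, continuity requires the same specific discharge q through every layer.
Σ(b_i/K_i) = 3.73/41.1 + 13.6/0.173 + 1.98/1.61 = 79.93 d.
q = Δh / Σ(b_i/K_i) = 11.9 / 79.93 = 0.1489 m/day.
In each layer the seepage velocity is v_i = q/n_i, so the layer transit time is t_i = b_i·n_i / q:
  layer 1 (coarse sand): t_1 = 3.73 × 0.24 / 0.1489 = 6.013 d
  layer 2 (silty sand): t_2 = 13.6 × 0.22 / 0.1489 = 20.10 d
  layer 3 (fine sand): t_3 = 1.98 × 0.16 / 0.1489 = 2.128 d
Total t = Σ t_i = 28.24 days.

28.2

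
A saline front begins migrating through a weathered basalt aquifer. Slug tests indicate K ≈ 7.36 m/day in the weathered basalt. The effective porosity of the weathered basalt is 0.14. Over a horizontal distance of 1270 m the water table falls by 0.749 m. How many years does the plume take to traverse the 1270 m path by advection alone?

Hydraulic gradient i = Δh / L = 0.749 / 1270 = 0.0005898.
Darcy flux q = K · i = 7.360 × 0.0005898 = 0.004341 m/day.
Seepage velocity v = q / n_e = 0.004341 / 0.14 = 0.03100 m/day.
Travel time t = L / v = 1270 / 0.03100 = 40961 days = 112.1 years.

112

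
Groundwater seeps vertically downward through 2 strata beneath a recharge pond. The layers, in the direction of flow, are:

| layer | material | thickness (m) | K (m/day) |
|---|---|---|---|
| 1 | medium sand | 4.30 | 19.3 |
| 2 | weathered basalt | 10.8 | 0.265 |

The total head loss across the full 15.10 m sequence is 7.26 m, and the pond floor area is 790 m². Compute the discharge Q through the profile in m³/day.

Flow is perpendicular to layering, so the layers act in series and the equivalent K is the thickness-weighted harmonic mean.
Total thickness L = 4.30 + 10.8 = 15.10 m.
Σ(b_i/K_i) = 4.30/19.3 + 10.8/0.265 = 40.98 d.
K_eq = L / Σ(b_i/K_i) = 15.10 / 40.98 = 0.3685 m/day.
Q = K_eq · A · (Δh/L) = 0.3685 × 790 × (7.26/15.10) = 140.0 m³/day.

140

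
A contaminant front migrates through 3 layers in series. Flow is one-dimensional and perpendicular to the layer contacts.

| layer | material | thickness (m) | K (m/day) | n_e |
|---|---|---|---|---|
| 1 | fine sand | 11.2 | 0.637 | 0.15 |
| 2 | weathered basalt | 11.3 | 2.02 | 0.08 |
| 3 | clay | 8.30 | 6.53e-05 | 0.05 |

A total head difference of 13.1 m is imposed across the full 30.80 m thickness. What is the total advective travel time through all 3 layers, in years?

With flow normal to the layers, continuity requires the same specific discharge q through every layer.
Σ(b_i/K_i) = 11.2/0.637 + 11.3/2.02 + 8.30/6.53e-05 = 1.271e+05 d.
q = Δh / Σ(b_i/K_i) = 13.1 / 1.271e+05 = 0.0001030 m/day.
In each layer the seepage velocity is v_i = q/n_i, so the layer transit time is t_i = b_i·n_i / q:
  layer 1 (fine sand): t_1 = 11.2 × 0.15 / 0.0001030 = 16304 d
  layer 2 (weathered basalt): t_2 = 11.3 × 0.08 / 0.0001030 = 8773 d
  layer 3 (clay): t_3 = 8.30 × 0.05 / 0.0001030 = 4027 d
Total t = Σ t_i = 29104 days = 79.68 years.

79.7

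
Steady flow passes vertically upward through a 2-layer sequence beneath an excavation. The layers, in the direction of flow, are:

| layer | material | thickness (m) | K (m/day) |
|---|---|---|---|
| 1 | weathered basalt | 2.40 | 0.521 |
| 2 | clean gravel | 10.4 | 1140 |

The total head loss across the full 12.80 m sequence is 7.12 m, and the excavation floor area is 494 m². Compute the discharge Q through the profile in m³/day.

Flow is perpendicular to layering, so the layers act in series and the equivalent K is the thickness-weighted harmonic mean.
Total thickness L = 2.40 + 10.4 = 12.80 m.
Σ(b_i/K_i) = 2.40/0.521 + 10.4/1140 = 4.616 d.
K_eq = L / Σ(b_i/K_i) = 12.80 / 4.616 = 2.773 m/day.
Q = K_eq · A · (Δh/L) = 2.773 × 494 × (7.12/12.80) = 762.0 m³/day.

762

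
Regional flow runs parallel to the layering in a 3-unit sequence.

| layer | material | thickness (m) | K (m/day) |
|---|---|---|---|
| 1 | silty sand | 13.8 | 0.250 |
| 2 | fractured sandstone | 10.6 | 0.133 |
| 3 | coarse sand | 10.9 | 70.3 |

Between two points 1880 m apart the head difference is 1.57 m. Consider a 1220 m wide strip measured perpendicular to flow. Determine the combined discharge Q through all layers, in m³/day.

Flow is parallel to layering, so each bed carries its own Darcy discharge and the transmissivities add.
Σ(K_i·b_i) = 0.250×13.8 + 0.133×10.6 + 70.3×10.9 = 771.1 m²/day.
Hydraulic gradient i = Δh / L = 1.57 / 1880 = 0.0008351.
Q = Σ(K_i·b_i) · W · i = 771.1 × 1220 × 0.0008351 = 785.7 m³/day.

786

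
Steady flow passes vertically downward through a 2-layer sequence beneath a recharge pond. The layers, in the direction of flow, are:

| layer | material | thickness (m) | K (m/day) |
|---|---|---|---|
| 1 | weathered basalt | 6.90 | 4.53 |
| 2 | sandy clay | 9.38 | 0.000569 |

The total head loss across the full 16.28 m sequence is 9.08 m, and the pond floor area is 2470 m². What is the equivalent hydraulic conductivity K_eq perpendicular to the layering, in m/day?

0.000987

Flow is perpendicular to layering, so the layers act in series and the equivalent K is the thickness-weighted harmonic mean.
Total thickness L = 6.90 + 9.38 = 16.28 m.
Σ(b_i/K_i) = 6.90/4.53 + 9.38/0.000569 = 16487 d.
K_eq = L / Σ(b_i/K_i) = 16.28 / 16487 = 0.0009875 m/day.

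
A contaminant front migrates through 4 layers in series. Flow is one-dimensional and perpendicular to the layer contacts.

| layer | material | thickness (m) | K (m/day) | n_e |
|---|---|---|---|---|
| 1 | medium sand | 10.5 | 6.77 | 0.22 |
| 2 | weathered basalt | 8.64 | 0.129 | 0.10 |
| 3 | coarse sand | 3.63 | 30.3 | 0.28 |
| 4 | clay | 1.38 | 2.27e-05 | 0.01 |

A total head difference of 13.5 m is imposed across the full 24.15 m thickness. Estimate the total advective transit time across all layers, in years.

With flow normal to the layers, continuity requires the same specific discharge q through every layer.
Σ(b_i/K_i) = 10.5/6.77 + 8.64/0.129 + 3.63/30.3 + 1.38/2.27e-05 = 60862 d.
q = Δh / Σ(b_i/K_i) = 13.5 / 60862 = 0.0002218 m/day.
In each layer the seepage velocity is v_i = q/n_i, so the layer transit time is t_i = b_i·n_i / q:
  layer 1 (medium sand): t_1 = 10.5 × 0.22 / 0.0002218 = 10414 d
  layer 2 (weathered basalt): t_2 = 8.64 × 0.10 / 0.0002218 = 3895 d
  layer 3 (coarse sand): t_3 = 3.63 × 0.28 / 0.0002218 = 4582 d
  layer 4 (clay): t_4 = 1.38 × 0.01 / 0.0002218 = 62.21 d
Total t = Σ t_i = 18954 days = 51.89 years.

51.9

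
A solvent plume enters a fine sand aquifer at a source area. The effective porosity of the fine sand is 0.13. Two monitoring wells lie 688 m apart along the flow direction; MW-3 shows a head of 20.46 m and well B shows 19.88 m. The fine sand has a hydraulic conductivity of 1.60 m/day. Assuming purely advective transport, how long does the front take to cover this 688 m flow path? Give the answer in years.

Hydraulic gradient i = (20.46 − 19.88) / 688 = 0.58 / 688 = 0.0008430.
Darcy flux q = K · i = 1.600 × 0.0008430 = 0.001349 m/day.
Seepage velocity v = q / n_e = 0.001349 / 0.13 = 0.01038 m/day.
Travel time t = L / v = 688 / 0.01038 = 66309 days = 181.5 years.

182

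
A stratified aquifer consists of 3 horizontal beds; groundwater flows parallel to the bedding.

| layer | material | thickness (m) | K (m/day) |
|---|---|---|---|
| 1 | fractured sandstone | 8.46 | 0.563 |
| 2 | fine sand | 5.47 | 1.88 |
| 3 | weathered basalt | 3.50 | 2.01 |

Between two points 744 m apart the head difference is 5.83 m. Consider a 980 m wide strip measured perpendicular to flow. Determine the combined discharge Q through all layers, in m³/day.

170

Flow is parallel to layering, so each bed carries its own Darcy discharge and the transmissivities add.
Σ(K_i·b_i) = 0.563×8.46 + 1.88×5.47 + 2.01×3.50 = 22.08 m²/day.
Hydraulic gradient i = Δh / L = 5.83 / 744 = 0.007836.
Q = Σ(K_i·b_i) · W · i = 22.08 × 980 × 0.007836 = 169.6 m³/day.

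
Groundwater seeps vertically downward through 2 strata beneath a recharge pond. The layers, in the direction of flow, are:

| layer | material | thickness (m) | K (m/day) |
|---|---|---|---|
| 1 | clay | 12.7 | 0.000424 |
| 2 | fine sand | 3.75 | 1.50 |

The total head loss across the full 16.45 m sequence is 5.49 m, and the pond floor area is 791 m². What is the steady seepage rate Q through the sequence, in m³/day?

0.145

Flow is perpendicular to layering, so the layers act in series and the equivalent K is the thickness-weighted harmonic mean.
Total thickness L = 12.7 + 3.75 = 16.45 m.
Σ(b_i/K_i) = 12.7/0.000424 + 3.75/1.50 = 29955 d.
K_eq = L / Σ(b_i/K_i) = 16.45 / 29955 = 0.0005492 m/day.
Q = K_eq · A · (Δh/L) = 0.0005492 × 791 × (5.49/16.45) = 0.1450 m³/day.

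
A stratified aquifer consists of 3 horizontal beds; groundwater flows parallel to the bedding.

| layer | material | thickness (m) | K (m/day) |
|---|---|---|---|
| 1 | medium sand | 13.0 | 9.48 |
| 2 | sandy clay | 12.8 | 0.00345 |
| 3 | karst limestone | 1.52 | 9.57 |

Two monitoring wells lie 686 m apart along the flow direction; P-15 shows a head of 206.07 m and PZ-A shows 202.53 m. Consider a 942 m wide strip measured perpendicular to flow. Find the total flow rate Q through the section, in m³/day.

670

Flow is parallel to layering, so each bed carries its own Darcy discharge and the transmissivities add.
Σ(K_i·b_i) = 9.48×13.0 + 0.00345×12.8 + 9.57×1.52 = 137.8 m²/day.
Hydraulic gradient i = (206.07 − 202.53) / 686 = 3.54 / 686 = 0.005160.
Q = Σ(K_i·b_i) · W · i = 137.8 × 942 × 0.005160 = 670.0 m³/day.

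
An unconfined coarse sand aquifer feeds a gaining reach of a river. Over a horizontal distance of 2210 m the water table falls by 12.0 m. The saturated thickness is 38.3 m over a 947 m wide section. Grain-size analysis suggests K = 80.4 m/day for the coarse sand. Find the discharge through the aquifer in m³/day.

15800

Cross-sectional area A = 947 × 38.3 = 36270 m².
Hydraulic gradient i = Δh / L = 12.0 / 2210 = 0.005430.
Darcy's law: Q = K · A · i = 80.40 × 36270 × 0.005430 = 15834 m³/day.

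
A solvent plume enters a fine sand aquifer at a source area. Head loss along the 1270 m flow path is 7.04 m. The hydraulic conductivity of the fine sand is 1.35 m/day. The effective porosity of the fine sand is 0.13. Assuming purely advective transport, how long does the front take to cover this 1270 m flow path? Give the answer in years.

Hydraulic gradient i = Δh / L = 7.04 / 1270 = 0.005543.
Darcy flux q = K · i = 1.350 × 0.005543 = 0.007483 m/day.
Seepage velocity v = q / n_e = 0.007483 / 0.13 = 0.05757 m/day.
Travel time t = L / v = 1270 / 0.05757 = 22062 days = 60.40 years.

60.4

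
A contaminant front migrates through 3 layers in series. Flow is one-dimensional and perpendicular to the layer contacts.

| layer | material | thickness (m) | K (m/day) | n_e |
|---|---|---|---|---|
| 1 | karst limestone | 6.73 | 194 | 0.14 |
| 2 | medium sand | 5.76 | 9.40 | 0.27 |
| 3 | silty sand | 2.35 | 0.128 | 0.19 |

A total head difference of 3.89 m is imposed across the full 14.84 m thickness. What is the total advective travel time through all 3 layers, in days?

14.4

With flow normal to the layers, continuity requires the same specific discharge q through every layer.
Σ(b_i/K_i) = 6.73/194 + 5.76/9.40 + 2.35/0.128 = 19.01 d.
q = Δh / Σ(b_i/K_i) = 3.89 / 19.01 = 0.2047 m/day.
In each layer the seepage velocity is v_i = q/n_i, so the layer transit time is t_i = b_i·n_i / q:
  layer 1 (karst limestone): t_1 = 6.73 × 0.14 / 0.2047 = 4.604 d
  layer 2 (medium sand): t_2 = 5.76 × 0.27 / 0.2047 = 7.599 d
  layer 3 (silty sand): t_3 = 2.35 × 0.19 / 0.2047 = 2.182 d
Total t = Σ t_i = 14.38 days.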